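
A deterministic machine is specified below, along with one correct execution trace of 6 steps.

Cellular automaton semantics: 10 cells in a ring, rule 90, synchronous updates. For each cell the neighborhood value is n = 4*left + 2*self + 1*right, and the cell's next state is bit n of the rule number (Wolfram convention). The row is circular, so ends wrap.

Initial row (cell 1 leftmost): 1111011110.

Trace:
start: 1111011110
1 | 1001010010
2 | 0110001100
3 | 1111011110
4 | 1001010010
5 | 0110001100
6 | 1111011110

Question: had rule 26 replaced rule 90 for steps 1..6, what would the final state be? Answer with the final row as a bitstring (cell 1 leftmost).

1010010100

(re-executing steps 1..6 under rule 26; state before step 1: 1111011110)
1 | 1000010000
2 | 0100101001
3 | 0011000110
4 | 0110101101
5 | 0100001000
6 | 1010010100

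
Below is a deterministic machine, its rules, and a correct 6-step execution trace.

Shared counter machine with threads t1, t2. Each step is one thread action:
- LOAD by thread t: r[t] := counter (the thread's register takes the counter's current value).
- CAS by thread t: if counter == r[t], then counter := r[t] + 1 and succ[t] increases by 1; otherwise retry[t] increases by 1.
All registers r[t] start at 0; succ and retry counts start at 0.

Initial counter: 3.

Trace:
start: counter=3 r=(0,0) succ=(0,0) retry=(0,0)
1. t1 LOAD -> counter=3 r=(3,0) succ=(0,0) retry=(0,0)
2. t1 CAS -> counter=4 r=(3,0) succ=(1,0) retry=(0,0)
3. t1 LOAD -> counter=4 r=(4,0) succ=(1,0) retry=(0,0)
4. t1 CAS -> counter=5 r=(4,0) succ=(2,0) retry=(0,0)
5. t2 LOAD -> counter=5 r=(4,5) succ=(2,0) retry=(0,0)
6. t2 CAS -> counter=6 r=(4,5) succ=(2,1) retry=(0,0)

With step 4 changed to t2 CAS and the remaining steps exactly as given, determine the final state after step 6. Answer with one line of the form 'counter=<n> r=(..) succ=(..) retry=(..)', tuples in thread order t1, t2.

counter=5 r=(4,4) succ=(1,1) retry=(0,1)

(re-executing from step 4 with the substitution; state before step 4: counter=4 r=(4,0) succ=(1,0) retry=(0,0))
4. t2 CAS -> counter=4 r=(4,0) succ=(1,0) retry=(0,1)
5. t2 LOAD -> counter=4 r=(4,4) succ=(1,0) retry=(0,1)
6. t2 CAS -> counter=5 r=(4,4) succ=(1,1) retry=(0,1)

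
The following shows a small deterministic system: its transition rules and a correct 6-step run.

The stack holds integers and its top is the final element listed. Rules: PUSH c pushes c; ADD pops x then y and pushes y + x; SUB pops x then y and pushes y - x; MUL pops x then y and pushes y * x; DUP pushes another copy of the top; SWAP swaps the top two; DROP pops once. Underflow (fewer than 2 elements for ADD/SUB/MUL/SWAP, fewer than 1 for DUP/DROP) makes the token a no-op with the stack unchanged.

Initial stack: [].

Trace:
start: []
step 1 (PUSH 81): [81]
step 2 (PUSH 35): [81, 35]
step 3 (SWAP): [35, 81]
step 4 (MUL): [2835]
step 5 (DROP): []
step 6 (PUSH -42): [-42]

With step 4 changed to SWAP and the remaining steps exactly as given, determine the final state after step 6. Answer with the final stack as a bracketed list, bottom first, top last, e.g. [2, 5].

(re-executing from step 4 with the substitution; state before step 4: [35, 81])
step 4 (SWAP): [81, 35]
step 5 (DROP): [81]
step 6 (PUSH -42): [81, -42]

[81, -42]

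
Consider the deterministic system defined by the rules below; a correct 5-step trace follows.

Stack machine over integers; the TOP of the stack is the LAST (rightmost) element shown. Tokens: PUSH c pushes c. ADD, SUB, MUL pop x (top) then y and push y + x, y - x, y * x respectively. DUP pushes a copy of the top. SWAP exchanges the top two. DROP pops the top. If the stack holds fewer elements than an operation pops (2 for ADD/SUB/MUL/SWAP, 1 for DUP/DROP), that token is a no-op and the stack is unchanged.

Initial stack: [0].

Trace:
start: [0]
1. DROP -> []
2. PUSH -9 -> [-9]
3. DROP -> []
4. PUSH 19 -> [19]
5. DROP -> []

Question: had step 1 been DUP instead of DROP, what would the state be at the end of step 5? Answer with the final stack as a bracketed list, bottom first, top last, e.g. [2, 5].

(re-executing from step 1 with the substitution; state before step 1: [0])
1. DUP -> [0, 0]
2. PUSH -9 -> [0, 0, -9]
3. DROP -> [0, 0]
4. PUSH 19 -> [0, 0, 19]
5. DROP -> [0, 0]

[0, 0]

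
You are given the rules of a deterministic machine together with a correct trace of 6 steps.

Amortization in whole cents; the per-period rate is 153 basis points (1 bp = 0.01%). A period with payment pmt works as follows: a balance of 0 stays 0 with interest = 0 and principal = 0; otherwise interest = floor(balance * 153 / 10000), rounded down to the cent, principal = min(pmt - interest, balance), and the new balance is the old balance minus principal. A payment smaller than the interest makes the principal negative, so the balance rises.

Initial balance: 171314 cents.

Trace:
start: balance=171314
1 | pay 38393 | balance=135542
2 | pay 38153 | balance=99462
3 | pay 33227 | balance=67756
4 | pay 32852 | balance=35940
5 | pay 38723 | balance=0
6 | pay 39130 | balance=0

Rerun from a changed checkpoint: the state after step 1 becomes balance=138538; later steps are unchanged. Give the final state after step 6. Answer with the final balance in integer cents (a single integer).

state after step 1 := balance=138538
2 | pay 38153 | balance=102504
3 | pay 33227 | balance=70845
4 | pay 32852 | balance=39076
5 | pay 38723 | balance=950
6 | pay 39130 | balance=0

0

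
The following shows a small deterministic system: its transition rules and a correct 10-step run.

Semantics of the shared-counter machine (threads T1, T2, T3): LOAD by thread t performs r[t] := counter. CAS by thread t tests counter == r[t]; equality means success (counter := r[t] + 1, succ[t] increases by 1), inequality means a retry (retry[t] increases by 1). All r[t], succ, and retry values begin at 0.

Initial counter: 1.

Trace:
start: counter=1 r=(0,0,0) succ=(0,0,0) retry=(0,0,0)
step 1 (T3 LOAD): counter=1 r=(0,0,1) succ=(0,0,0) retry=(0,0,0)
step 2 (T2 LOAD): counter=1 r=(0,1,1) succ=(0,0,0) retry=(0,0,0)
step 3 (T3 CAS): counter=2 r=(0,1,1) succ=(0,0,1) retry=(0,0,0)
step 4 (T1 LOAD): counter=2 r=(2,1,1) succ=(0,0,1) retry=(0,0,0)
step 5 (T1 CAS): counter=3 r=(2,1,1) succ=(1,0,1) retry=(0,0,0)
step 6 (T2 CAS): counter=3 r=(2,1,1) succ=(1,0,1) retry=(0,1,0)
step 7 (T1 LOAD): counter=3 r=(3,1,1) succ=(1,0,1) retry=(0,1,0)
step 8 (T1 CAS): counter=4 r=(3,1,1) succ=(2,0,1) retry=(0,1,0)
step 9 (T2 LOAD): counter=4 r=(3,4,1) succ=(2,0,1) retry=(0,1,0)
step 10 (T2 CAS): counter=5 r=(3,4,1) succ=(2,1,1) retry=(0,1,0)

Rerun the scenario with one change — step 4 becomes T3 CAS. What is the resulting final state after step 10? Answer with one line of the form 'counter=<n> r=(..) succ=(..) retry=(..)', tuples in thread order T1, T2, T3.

counter=4 r=(2,3,1) succ=(1,1,1) retry=(1,1,1)

(re-executing from step 4 with the substitution; state before step 4: counter=2 r=(0,1,1) succ=(0,0,1) retry=(0,0,0))
step 4 (T3 CAS): counter=2 r=(0,1,1) succ=(0,0,1) retry=(0,0,1)
step 5 (T1 CAS): counter=2 r=(0,1,1) succ=(0,0,1) retry=(1,0,1)
step 6 (T2 CAS): counter=2 r=(0,1,1) succ=(0,0,1) retry=(1,1,1)
step 7 (T1 LOAD): counter=2 r=(2,1,1) succ=(0,0,1) retry=(1,1,1)
step 8 (T1 CAS): counter=3 r=(2,1,1) succ=(1,0,1) retry=(1,1,1)
step 9 (T2 LOAD): counter=3 r=(2,3,1) succ=(1,0,1) retry=(1,1,1)
step 10 (T2 CAS): counter=4 r=(2,3,1) succ=(1,1,1) retry=(1,1,1)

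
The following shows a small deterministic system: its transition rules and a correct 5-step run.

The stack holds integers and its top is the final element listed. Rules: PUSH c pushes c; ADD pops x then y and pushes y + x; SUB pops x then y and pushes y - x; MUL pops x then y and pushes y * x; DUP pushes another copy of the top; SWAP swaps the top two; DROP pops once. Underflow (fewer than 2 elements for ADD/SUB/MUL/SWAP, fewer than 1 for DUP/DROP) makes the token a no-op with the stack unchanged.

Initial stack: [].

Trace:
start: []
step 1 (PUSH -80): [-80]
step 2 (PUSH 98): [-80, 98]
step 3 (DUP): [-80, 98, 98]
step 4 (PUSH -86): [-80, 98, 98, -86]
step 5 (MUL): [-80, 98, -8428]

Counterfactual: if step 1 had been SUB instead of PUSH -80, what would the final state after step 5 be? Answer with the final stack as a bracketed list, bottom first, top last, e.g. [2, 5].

(re-executing from step 1 with the substitution; state before step 1: [])
step 1 (SUB): []
step 2 (PUSH 98): [98]
step 3 (DUP): [98, 98]
step 4 (PUSH -86): [98, 98, -86]
step 5 (MUL): [98, -8428]

[98, -8428]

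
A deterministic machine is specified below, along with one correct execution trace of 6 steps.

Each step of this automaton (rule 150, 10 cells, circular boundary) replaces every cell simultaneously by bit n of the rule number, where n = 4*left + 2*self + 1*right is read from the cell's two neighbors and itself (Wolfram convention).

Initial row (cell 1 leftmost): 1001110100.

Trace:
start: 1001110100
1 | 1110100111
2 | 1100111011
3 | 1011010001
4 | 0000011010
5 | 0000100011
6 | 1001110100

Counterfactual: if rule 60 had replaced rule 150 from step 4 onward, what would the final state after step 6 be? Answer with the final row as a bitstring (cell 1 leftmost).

0011010111

(re-executing steps 4..6 under rule 60; state before step 4: 1011010001)
4 | 0110111001
5 | 1101100101
6 | 0011010111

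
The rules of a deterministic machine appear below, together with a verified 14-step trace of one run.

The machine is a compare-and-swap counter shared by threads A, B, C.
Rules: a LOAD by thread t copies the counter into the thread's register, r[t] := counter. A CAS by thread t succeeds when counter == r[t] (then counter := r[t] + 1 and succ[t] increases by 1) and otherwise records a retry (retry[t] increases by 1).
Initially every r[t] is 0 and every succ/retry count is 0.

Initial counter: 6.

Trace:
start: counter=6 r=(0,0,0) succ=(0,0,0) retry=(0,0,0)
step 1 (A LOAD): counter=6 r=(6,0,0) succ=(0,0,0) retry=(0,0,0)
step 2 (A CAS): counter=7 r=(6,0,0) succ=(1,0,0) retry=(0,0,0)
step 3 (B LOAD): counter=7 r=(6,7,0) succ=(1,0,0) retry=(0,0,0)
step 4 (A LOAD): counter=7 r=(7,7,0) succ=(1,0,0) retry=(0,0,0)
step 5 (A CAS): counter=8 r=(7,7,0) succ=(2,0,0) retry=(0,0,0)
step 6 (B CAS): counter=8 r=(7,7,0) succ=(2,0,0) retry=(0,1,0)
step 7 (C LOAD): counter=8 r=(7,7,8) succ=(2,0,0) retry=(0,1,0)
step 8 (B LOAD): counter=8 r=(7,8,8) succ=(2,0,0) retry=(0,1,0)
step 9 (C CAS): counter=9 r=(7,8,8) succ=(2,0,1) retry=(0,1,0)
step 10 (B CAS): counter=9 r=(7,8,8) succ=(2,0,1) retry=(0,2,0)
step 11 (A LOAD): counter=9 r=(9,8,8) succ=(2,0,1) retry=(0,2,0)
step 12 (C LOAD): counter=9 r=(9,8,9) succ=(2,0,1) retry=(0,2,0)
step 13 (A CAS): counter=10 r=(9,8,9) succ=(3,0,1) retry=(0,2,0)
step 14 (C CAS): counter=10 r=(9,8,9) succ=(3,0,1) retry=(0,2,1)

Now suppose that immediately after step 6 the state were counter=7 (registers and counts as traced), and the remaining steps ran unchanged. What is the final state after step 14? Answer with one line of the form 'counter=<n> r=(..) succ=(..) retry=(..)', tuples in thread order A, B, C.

state after step 6 := counter=7 r=(7,7,0) succ=(2,0,0) retry=(0,1,0)
step 7 (C LOAD): counter=7 r=(7,7,7) succ=(2,0,0) retry=(0,1,0)
step 8 (B LOAD): counter=7 r=(7,7,7) succ=(2,0,0) retry=(0,1,0)
step 9 (C CAS): counter=8 r=(7,7,7) succ=(2,0,1) retry=(0,1,0)
step 10 (B CAS): counter=8 r=(7,7,7) succ=(2,0,1) retry=(0,2,0)
step 11 (A LOAD): counter=8 r=(8,7,7) succ=(2,0,1) retry=(0,2,0)
step 12 (C LOAD): counter=8 r=(8,7,8) succ=(2,0,1) retry=(0,2,0)
step 13 (A CAS): counter=9 r=(8,7,8) succ=(3,0,1) retry=(0,2,0)
step 14 (C CAS): counter=9 r=(8,7,8) succ=(3,0,1) retry=(0,2,1)

counter=9 r=(8,7,8) succ=(3,0,1) retry=(0,2,1)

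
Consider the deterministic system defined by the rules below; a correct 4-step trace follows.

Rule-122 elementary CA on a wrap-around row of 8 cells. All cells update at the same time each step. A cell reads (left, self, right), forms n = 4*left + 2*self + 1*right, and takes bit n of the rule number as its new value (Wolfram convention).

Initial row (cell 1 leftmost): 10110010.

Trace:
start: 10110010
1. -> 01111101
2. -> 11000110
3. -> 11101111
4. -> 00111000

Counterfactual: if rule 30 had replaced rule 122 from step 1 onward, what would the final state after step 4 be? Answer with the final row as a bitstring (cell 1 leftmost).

00101001

(re-executing steps 1..4 under rule 30; state before step 1: 10110010)
1. -> 10101110
2. -> 10101000
3. -> 10101101
4. -> 00101001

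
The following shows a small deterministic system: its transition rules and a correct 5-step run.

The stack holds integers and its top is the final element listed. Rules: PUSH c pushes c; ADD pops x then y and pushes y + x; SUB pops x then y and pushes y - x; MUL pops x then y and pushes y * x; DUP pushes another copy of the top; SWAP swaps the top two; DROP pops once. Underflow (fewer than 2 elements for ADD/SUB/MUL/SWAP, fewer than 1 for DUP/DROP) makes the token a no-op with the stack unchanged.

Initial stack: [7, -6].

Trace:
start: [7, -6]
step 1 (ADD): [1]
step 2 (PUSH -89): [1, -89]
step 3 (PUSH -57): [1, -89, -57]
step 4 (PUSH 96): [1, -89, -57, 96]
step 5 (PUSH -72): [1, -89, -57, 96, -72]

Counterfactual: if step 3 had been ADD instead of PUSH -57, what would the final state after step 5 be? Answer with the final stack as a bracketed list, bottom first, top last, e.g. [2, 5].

[-88, 96, -72]

(re-executing from step 3 with the substitution; state before step 3: [1, -89])
step 3 (ADD): [-88]
step 4 (PUSH 96): [-88, 96]
step 5 (PUSH -72): [-88, 96, -72]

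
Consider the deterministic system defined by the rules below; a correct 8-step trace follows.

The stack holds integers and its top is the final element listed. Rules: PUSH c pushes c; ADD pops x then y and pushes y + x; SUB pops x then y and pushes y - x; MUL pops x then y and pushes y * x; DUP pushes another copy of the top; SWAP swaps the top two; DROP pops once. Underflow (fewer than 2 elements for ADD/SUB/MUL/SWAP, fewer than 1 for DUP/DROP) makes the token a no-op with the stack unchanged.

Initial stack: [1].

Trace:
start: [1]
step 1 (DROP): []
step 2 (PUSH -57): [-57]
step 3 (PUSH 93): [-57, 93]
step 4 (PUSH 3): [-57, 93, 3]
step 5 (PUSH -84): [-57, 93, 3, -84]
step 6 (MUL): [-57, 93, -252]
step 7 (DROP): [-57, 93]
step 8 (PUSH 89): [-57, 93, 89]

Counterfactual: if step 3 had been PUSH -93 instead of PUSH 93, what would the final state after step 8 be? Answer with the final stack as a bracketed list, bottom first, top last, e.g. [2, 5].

[-57, -93, 89]

(re-executing from step 3 with the substitution; state before step 3: [-57])
step 3 (PUSH -93): [-57, -93]
step 4 (PUSH 3): [-57, -93, 3]
step 5 (PUSH -84): [-57, -93, 3, -84]
step 6 (MUL): [-57, -93, -252]
step 7 (DROP): [-57, -93]
step 8 (PUSH 89): [-57, -93, 89]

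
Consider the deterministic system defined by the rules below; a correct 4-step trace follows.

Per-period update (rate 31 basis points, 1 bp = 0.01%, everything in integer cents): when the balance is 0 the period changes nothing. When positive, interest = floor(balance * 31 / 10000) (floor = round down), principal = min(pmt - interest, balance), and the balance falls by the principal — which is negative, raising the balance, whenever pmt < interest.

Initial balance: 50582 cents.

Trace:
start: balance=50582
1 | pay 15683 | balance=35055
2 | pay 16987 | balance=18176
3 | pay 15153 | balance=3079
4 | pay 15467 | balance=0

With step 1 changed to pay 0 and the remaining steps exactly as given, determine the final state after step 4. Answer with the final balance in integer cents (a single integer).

3451

(re-executing from step 1 with the substitution; state before step 1: balance=50582)
1 | pay 0 | balance=50738
2 | pay 16987 | balance=33908
3 | pay 15153 | balance=18860
4 | pay 15467 | balance=3451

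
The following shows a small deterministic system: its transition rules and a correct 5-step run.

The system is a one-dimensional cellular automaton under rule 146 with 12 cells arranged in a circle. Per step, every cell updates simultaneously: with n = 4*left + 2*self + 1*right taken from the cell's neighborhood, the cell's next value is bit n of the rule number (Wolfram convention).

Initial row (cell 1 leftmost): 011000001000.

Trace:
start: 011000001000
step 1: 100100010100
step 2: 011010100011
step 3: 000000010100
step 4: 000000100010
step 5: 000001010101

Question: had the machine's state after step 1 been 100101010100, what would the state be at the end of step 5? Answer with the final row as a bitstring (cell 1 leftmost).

state after step 1 := 100101010100
step 2: 011000000011
step 3: 000100000100
step 4: 001010001010
step 5: 010001010001

010001010001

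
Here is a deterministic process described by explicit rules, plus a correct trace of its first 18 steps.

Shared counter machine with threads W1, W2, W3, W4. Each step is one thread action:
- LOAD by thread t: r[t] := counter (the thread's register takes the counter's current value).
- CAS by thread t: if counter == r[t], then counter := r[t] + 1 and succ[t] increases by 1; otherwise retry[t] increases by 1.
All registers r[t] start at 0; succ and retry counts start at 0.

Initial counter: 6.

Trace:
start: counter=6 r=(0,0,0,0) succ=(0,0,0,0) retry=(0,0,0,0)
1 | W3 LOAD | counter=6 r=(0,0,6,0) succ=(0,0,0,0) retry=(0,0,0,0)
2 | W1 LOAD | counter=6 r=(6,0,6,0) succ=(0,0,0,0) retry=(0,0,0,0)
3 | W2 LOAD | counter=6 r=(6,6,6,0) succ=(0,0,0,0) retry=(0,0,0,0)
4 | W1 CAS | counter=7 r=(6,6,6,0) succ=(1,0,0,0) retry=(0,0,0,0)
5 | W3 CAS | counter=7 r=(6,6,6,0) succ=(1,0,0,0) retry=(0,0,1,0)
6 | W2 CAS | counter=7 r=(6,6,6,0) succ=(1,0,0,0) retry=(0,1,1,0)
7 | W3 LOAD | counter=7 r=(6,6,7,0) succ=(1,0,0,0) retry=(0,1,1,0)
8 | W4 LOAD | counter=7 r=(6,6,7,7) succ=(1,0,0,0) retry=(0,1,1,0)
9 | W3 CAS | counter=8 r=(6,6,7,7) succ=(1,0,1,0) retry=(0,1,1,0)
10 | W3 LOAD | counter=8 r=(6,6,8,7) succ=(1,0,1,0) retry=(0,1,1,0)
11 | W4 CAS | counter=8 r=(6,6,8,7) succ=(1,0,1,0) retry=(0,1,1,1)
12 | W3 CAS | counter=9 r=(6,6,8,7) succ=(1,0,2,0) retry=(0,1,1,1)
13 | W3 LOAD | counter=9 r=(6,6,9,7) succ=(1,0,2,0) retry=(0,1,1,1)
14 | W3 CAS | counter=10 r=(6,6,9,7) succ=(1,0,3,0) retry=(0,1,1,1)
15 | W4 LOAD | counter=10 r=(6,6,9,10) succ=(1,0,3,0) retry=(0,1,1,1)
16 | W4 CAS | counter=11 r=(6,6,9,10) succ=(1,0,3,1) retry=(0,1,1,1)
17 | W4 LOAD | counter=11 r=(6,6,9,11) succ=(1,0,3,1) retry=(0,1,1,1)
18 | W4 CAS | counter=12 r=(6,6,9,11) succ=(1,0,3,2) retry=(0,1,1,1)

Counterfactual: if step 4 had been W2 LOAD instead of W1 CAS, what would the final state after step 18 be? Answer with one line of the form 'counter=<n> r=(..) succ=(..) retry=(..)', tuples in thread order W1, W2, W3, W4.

(re-executing from step 4 with the substitution; state before step 4: counter=6 r=(6,6,6,0) succ=(0,0,0,0) retry=(0,0,0,0))
4 | W2 LOAD | counter=6 r=(6,6,6,0) succ=(0,0,0,0) retry=(0,0,0,0)
5 | W3 CAS | counter=7 r=(6,6,6,0) succ=(0,0,1,0) retry=(0,0,0,0)
6 | W2 CAS | counter=7 r=(6,6,6,0) succ=(0,0,1,0) retry=(0,1,0,0)
7 | W3 LOAD | counter=7 r=(6,6,7,0) succ=(0,0,1,0) retry=(0,1,0,0)
8 | W4 LOAD | counter=7 r=(6,6,7,7) succ=(0,0,1,0) retry=(0,1,0,0)
9 | W3 CAS | counter=8 r=(6,6,7,7) succ=(0,0,2,0) retry=(0,1,0,0)
10 | W3 LOAD | counter=8 r=(6,6,8,7) succ=(0,0,2,0) retry=(0,1,0,0)
11 | W4 CAS | counter=8 r=(6,6,8,7) succ=(0,0,2,0) retry=(0,1,0,1)
12 | W3 CAS | counter=9 r=(6,6,8,7) succ=(0,0,3,0) retry=(0,1,0,1)
13 | W3 LOAD | counter=9 r=(6,6,9,7) succ=(0,0,3,0) retry=(0,1,0,1)
14 | W3 CAS | counter=10 r=(6,6,9,7) succ=(0,0,4,0) retry=(0,1,0,1)
15 | W4 LOAD | counter=10 r=(6,6,9,10) succ=(0,0,4,0) retry=(0,1,0,1)
16 | W4 CAS | counter=11 r=(6,6,9,10) succ=(0,0,4,1) retry=(0,1,0,1)
17 | W4 LOAD | counter=11 r=(6,6,9,11) succ=(0,0,4,1) retry=(0,1,0,1)
18 | W4 CAS | counter=12 r=(6,6,9,11) succ=(0,0,4,2) retry=(0,1,0,1)

counter=12 r=(6,6,9,11) succ=(0,0,4,2) retry=(0,1,0,1)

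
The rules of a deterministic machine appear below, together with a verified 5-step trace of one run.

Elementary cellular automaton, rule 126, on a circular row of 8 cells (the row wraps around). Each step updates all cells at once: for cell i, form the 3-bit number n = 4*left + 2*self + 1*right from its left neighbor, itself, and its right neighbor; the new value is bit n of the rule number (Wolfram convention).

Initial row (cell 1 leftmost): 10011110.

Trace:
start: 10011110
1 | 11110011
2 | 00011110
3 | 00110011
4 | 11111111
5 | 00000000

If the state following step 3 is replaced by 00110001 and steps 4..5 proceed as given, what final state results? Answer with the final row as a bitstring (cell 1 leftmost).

state after step 3 := 00110001
4 | 11111011
5 | 00001110

00001110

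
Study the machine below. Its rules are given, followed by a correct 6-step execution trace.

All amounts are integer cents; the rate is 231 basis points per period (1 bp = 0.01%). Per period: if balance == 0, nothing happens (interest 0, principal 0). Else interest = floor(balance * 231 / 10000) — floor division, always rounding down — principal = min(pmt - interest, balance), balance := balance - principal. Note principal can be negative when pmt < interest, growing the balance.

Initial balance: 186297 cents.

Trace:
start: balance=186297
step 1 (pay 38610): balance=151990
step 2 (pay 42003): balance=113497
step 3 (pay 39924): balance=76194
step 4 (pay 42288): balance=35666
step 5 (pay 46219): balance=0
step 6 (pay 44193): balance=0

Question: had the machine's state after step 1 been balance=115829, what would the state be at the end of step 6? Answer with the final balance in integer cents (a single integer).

state after step 1 := balance=115829
step 2 (pay 42003): balance=76501
step 3 (pay 39924): balance=38344
step 4 (pay 42288): balance=0
step 5 (pay 46219): balance=0
step 6 (pay 44193): balance=0

0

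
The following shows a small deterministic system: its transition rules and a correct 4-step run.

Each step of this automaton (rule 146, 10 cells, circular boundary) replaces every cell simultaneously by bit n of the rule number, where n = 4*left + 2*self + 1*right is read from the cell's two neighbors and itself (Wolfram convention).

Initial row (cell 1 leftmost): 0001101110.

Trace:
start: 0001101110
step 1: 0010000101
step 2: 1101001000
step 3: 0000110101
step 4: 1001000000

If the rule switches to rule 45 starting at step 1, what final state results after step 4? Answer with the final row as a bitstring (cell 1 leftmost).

(re-executing steps 1..4 under rule 45; state before step 1: 0001101110)
step 1: 1101011000
step 2: 1011110010
step 3: 1110000011
step 4: 0000111010

0000111010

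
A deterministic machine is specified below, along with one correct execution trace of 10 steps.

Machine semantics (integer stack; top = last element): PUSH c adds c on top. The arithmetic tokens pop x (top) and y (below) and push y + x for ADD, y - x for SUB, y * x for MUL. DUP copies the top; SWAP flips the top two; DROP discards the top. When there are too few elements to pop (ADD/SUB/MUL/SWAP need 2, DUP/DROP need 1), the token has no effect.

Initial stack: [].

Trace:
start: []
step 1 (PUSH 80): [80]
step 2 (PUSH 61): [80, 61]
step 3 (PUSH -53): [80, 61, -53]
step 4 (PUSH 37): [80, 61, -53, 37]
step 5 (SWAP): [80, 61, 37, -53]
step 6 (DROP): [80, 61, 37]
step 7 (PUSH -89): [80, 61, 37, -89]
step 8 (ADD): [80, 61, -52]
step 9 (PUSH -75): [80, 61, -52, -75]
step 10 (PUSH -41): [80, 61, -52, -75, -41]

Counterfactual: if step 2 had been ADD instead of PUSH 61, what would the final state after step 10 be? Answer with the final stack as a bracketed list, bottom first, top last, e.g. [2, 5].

[80, -52, -75, -41]

(re-executing from step 2 with the substitution; state before step 2: [80])
step 2 (ADD): [80]
step 3 (PUSH -53): [80, -53]
step 4 (PUSH 37): [80, -53, 37]
step 5 (SWAP): [80, 37, -53]
step 6 (DROP): [80, 37]
step 7 (PUSH -89): [80, 37, -89]
step 8 (ADD): [80, -52]
step 9 (PUSH -75): [80, -52, -75]
step 10 (PUSH -41): [80, -52, -75, -41]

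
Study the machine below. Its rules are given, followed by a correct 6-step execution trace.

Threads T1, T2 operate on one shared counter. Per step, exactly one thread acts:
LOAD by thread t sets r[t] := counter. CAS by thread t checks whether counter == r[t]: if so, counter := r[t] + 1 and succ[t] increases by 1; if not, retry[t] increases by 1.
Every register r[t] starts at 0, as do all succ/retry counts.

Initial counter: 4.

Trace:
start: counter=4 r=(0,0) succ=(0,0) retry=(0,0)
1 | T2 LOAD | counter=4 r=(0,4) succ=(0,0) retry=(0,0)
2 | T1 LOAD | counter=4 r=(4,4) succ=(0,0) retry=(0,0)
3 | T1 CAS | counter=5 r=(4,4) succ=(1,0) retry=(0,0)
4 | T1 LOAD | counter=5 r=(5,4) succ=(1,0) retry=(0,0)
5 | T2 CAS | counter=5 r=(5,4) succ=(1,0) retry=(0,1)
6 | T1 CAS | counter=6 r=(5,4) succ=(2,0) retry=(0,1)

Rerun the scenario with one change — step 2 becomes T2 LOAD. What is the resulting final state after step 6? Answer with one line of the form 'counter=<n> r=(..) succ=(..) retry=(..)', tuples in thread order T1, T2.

(re-executing from step 2 with the substitution; state before step 2: counter=4 r=(0,4) succ=(0,0) retry=(0,0))
2 | T2 LOAD | counter=4 r=(0,4) succ=(0,0) retry=(0,0)
3 | T1 CAS | counter=4 r=(0,4) succ=(0,0) retry=(1,0)
4 | T1 LOAD | counter=4 r=(4,4) succ=(0,0) retry=(1,0)
5 | T2 CAS | counter=5 r=(4,4) succ=(0,1) retry=(1,0)
6 | T1 CAS | counter=5 r=(4,4) succ=(0,1) retry=(2,0)

counter=5 r=(4,4) succ=(0,1) retry=(2,0)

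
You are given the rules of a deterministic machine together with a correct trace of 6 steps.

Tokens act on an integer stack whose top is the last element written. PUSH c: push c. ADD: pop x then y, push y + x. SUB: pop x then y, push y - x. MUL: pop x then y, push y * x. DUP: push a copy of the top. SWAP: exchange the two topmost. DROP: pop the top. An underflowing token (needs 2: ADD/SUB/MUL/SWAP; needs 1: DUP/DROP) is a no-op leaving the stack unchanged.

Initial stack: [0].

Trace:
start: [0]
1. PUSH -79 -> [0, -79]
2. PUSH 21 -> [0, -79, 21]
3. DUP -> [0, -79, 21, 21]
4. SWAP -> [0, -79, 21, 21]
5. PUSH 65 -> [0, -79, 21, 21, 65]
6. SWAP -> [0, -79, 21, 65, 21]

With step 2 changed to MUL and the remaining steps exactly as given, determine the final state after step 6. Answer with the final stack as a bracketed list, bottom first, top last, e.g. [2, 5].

[0, 65, 0]

(re-executing from step 2 with the substitution; state before step 2: [0, -79])
2. MUL -> [0]
3. DUP -> [0, 0]
4. SWAP -> [0, 0]
5. PUSH 65 -> [0, 0, 65]
6. SWAP -> [0, 65, 0]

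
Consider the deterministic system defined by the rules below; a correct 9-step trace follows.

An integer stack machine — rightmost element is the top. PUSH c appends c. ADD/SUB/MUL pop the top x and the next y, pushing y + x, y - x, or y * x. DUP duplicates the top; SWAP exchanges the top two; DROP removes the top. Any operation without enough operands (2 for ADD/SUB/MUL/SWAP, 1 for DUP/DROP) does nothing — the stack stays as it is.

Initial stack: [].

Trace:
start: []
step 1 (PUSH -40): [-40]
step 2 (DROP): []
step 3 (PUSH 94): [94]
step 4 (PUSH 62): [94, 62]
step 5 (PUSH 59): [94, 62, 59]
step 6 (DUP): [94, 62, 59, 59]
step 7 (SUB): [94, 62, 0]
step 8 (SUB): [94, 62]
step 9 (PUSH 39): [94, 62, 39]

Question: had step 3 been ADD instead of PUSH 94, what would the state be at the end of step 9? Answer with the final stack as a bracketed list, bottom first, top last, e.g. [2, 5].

[62, 39]

(re-executing from step 3 with the substitution; state before step 3: [])
step 3 (ADD): []
step 4 (PUSH 62): [62]
step 5 (PUSH 59): [62, 59]
step 6 (DUP): [62, 59, 59]
step 7 (SUB): [62, 0]
step 8 (SUB): [62]
step 9 (PUSH 39): [62, 39]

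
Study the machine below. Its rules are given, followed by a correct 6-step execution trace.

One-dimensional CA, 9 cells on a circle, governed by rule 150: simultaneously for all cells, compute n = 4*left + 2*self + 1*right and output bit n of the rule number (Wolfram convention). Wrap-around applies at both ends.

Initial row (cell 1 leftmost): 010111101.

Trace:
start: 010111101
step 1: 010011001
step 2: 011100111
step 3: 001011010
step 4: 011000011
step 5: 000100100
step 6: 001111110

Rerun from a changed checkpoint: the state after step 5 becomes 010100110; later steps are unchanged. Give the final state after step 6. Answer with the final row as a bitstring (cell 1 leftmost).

state after step 5 := 010100110
step 6: 110111001

110111001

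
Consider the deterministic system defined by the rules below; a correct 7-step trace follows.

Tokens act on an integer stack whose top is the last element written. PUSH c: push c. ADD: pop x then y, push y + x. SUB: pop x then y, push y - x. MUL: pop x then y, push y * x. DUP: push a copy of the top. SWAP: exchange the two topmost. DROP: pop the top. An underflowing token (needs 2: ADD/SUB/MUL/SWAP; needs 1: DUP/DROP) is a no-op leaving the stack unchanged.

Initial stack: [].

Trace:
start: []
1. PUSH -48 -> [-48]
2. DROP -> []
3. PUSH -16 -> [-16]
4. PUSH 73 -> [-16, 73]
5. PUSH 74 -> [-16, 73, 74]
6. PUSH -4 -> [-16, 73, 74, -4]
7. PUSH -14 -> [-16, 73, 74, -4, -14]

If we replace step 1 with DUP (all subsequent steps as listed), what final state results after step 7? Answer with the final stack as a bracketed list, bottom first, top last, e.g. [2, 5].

[-16, 73, 74, -4, -14]

(re-executing from step 1 with the substitution; state before step 1: [])
1. DUP -> []
2. DROP -> []
3. PUSH -16 -> [-16]
4. PUSH 73 -> [-16, 73]
5. PUSH 74 -> [-16, 73, 74]
6. PUSH -4 -> [-16, 73, 74, -4]
7. PUSH -14 -> [-16, 73, 74, -4, -14]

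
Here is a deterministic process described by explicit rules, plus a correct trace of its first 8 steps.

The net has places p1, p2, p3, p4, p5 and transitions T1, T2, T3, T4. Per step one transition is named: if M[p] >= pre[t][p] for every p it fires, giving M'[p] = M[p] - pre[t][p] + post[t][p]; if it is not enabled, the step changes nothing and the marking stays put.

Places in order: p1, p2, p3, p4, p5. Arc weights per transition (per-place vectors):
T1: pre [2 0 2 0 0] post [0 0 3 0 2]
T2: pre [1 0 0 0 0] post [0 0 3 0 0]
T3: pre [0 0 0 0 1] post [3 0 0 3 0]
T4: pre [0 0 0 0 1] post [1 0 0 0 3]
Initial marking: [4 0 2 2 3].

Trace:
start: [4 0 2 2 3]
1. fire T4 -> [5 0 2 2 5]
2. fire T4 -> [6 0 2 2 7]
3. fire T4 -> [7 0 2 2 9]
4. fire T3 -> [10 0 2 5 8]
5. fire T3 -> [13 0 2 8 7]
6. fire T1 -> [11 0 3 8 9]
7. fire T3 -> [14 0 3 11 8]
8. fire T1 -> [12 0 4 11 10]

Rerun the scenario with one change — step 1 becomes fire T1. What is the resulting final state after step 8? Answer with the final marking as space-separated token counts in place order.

9 0 5 11 10

(re-executing from step 1 with the substitution; state before step 1: [4 0 2 2 3])
1. fire T1 -> [2 0 3 2 5]
2. fire T4 -> [3 0 3 2 7]
3. fire T4 -> [4 0 3 2 9]
4. fire T3 -> [7 0 3 5 8]
5. fire T3 -> [10 0 3 8 7]
6. fire T1 -> [8 0 4 8 9]
7. fire T3 -> [11 0 4 11 8]
8. fire T1 -> [9 0 5 11 10]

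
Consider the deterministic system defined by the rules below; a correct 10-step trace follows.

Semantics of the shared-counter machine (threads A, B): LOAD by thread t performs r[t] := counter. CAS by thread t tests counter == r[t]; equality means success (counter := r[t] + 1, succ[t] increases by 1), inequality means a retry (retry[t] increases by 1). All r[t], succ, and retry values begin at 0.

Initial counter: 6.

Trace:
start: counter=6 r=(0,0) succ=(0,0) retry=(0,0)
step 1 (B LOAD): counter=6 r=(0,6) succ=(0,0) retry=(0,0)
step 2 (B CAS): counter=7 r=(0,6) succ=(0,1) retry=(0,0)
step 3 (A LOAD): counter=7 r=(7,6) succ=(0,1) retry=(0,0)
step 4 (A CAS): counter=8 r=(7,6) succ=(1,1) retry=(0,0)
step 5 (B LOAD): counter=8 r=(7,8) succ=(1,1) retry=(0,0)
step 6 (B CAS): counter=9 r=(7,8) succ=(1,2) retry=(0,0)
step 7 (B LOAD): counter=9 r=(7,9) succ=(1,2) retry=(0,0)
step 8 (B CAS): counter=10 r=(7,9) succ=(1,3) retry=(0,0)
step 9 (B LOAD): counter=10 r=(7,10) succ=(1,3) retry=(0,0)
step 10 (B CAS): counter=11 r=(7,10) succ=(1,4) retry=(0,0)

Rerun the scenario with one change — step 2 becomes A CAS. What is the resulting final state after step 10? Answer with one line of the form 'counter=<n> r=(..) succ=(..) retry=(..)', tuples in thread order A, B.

(re-executing from step 2 with the substitution; state before step 2: counter=6 r=(0,6) succ=(0,0) retry=(0,0))
step 2 (A CAS): counter=6 r=(0,6) succ=(0,0) retry=(1,0)
step 3 (A LOAD): counter=6 r=(6,6) succ=(0,0) retry=(1,0)
step 4 (A CAS): counter=7 r=(6,6) succ=(1,0) retry=(1,0)
step 5 (B LOAD): counter=7 r=(6,7) succ=(1,0) retry=(1,0)
step 6 (B CAS): counter=8 r=(6,7) succ=(1,1) retry=(1,0)
step 7 (B LOAD): counter=8 r=(6,8) succ=(1,1) retry=(1,0)
step 8 (B CAS): counter=9 r=(6,8) succ=(1,2) retry=(1,0)
step 9 (B LOAD): counter=9 r=(6,9) succ=(1,2) retry=(1,0)
step 10 (B CAS): counter=10 r=(6,9) succ=(1,3) retry=(1,0)

counter=10 r=(6,9) succ=(1,3) retry=(1,0)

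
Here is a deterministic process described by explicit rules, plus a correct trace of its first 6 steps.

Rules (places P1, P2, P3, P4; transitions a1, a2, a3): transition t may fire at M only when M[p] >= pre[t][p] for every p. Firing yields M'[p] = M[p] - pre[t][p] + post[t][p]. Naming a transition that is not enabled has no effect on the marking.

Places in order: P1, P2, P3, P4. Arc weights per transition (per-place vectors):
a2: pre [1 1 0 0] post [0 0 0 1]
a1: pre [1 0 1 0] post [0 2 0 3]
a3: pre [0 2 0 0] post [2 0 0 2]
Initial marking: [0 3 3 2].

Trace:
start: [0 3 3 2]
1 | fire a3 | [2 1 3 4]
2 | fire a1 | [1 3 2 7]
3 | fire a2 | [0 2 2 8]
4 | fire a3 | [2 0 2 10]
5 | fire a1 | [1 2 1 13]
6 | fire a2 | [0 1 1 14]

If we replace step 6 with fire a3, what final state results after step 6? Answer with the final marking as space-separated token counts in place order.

3 0 1 15

(re-executing from step 6 with the substitution; state before step 6: [1 2 1 13])
6 | fire a3 | [3 0 1 15]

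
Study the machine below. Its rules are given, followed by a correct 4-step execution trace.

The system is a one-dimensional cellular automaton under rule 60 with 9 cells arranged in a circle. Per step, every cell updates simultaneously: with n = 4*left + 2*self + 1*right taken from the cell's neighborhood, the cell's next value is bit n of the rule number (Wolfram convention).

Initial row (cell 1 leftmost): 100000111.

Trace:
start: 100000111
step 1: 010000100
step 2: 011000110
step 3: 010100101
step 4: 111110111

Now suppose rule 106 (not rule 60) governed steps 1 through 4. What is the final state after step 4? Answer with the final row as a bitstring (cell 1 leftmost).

001111110

(re-executing steps 1..4 under rule 106; state before step 1: 100000111)
step 1: 100001100
step 2: 000011101
step 3: 000110110
step 4: 001111110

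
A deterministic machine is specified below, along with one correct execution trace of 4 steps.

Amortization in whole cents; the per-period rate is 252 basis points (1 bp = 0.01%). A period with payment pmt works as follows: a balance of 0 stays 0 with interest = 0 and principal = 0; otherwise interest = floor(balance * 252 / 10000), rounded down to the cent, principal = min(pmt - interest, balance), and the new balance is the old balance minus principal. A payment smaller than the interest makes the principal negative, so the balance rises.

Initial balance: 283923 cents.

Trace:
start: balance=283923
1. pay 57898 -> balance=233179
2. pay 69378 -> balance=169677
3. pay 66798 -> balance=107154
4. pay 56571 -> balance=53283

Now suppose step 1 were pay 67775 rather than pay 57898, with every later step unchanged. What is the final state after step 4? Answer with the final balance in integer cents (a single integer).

42640

(re-executing from step 1 with the substitution; state before step 1: balance=283923)
1. pay 67775 -> balance=223302
2. pay 69378 -> balance=159551
3. pay 66798 -> balance=96773
4. pay 56571 -> balance=42640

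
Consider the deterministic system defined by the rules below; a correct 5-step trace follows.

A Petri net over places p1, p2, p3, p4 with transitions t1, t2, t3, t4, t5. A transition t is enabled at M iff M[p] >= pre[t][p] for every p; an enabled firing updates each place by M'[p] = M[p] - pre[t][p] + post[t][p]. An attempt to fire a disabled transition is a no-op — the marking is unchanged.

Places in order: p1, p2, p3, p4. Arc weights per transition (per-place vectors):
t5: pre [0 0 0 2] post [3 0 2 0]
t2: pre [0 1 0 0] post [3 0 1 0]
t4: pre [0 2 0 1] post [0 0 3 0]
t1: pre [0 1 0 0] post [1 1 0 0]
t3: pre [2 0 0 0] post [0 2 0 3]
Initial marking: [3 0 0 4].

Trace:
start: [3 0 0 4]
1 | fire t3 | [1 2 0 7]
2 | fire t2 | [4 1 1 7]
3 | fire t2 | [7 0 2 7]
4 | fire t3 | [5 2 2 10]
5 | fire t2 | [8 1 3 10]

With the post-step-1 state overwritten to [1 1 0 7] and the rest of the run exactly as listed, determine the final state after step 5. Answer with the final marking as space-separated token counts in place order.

5 1 2 10

state after step 1 := [1 1 0 7]
2 | fire t2 | [4 0 1 7]
3 | fire t2 | [4 0 1 7]
4 | fire t3 | [2 2 1 10]
5 | fire t2 | [5 1 2 10]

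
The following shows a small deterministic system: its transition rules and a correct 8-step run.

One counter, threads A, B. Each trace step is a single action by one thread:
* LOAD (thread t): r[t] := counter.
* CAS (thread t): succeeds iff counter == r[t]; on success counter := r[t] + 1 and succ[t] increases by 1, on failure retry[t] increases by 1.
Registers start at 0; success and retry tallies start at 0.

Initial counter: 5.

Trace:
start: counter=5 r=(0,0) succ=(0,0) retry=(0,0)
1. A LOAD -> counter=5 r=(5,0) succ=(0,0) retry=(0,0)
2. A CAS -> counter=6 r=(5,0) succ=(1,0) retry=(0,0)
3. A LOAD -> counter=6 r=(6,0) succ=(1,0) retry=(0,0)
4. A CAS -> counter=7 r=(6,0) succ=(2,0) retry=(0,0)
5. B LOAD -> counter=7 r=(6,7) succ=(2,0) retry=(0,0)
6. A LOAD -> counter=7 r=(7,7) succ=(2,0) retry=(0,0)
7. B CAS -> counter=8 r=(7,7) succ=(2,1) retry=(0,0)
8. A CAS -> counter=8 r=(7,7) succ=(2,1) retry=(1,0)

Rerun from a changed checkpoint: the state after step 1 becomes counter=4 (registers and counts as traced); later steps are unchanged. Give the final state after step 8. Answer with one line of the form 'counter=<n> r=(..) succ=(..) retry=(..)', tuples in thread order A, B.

state after step 1 := counter=4 r=(5,0) succ=(0,0) retry=(0,0)
2. A CAS -> counter=4 r=(5,0) succ=(0,0) retry=(1,0)
3. A LOAD -> counter=4 r=(4,0) succ=(0,0) retry=(1,0)
4. A CAS -> counter=5 r=(4,0) succ=(1,0) retry=(1,0)
5. B LOAD -> counter=5 r=(4,5) succ=(1,0) retry=(1,0)
6. A LOAD -> counter=5 r=(5,5) succ=(1,0) retry=(1,0)
7. B CAS -> counter=6 r=(5,5) succ=(1,1) retry=(1,0)
8. A CAS -> counter=6 r=(5,5) succ=(1,1) retry=(2,0)

counter=6 r=(5,5) succ=(1,1) retry=(2,0)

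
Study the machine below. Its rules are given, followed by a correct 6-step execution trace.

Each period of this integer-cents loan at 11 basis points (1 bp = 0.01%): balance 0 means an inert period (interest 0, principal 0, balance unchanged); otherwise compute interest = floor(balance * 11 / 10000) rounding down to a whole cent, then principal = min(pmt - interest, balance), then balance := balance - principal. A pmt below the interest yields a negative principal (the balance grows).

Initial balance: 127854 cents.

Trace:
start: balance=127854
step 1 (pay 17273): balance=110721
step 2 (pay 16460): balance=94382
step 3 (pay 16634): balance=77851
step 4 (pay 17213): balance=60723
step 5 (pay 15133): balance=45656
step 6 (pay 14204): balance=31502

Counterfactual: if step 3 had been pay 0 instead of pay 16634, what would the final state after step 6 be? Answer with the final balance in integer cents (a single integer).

(re-executing from step 3 with the substitution; state before step 3: balance=94382)
step 3 (pay 0): balance=94485
step 4 (pay 17213): balance=77375
step 5 (pay 15133): balance=62327
step 6 (pay 14204): balance=48191

48191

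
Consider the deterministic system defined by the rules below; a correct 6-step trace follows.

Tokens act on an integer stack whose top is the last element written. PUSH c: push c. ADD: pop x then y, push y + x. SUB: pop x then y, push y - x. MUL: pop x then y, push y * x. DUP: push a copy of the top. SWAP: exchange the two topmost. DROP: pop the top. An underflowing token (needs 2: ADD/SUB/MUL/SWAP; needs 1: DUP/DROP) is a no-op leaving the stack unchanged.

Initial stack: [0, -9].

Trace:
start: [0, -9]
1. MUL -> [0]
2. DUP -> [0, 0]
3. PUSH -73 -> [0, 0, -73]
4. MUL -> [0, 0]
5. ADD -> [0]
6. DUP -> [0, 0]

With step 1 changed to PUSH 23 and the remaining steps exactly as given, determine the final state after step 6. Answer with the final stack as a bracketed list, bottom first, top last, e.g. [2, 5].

[0, -9, -1656, -1656]

(re-executing from step 1 with the substitution; state before step 1: [0, -9])
1. PUSH 23 -> [0, -9, 23]
2. DUP -> [0, -9, 23, 23]
3. PUSH -73 -> [0, -9, 23, 23, -73]
4. MUL -> [0, -9, 23, -1679]
5. ADD -> [0, -9, -1656]
6. DUP -> [0, -9, -1656, -1656]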